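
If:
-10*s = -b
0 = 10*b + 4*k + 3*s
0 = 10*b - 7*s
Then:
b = 0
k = 0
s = 0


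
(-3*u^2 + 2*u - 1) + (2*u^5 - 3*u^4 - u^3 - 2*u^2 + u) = 2*u^5 - 3*u^4 - u^3 - 5*u^2 + 3*u - 1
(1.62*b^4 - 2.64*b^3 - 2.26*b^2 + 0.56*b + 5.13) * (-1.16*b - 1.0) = -1.8792*b^5 + 1.4424*b^4 + 5.2616*b^3 + 1.6104*b^2 - 6.5108*b - 5.13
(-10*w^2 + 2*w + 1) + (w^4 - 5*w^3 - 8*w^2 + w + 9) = w^4 - 5*w^3 - 18*w^2 + 3*w + 10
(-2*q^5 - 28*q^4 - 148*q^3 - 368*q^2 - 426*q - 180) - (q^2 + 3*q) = -2*q^5 - 28*q^4 - 148*q^3 - 369*q^2 - 429*q - 180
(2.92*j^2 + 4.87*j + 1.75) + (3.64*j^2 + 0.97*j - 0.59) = 6.56*j^2 + 5.84*j + 1.16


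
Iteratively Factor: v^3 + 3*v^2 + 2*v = (v)*(v^2 + 3*v + 2) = v*(v + 1)*(v + 2)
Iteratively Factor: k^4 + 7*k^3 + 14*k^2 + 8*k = (k + 1)*(k^3 + 6*k^2 + 8*k) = (k + 1)*(k + 4)*(k^2 + 2*k) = k*(k + 1)*(k + 4)*(k + 2)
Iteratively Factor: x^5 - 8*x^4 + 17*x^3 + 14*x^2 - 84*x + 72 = (x + 2)*(x^4 - 10*x^3 + 37*x^2 - 60*x + 36) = (x - 2)*(x + 2)*(x^3 - 8*x^2 + 21*x - 18) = (x - 2)^2*(x + 2)*(x^2 - 6*x + 9) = (x - 3)*(x - 2)^2*(x + 2)*(x - 3)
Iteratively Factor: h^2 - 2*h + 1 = (h - 1)*(h - 1)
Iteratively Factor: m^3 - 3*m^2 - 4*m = (m - 4)*(m^2 + m) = m*(m - 4)*(m + 1)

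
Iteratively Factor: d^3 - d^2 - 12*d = (d - 4)*(d^2 + 3*d) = d*(d - 4)*(d + 3)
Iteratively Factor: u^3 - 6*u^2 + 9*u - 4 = (u - 1)*(u^2 - 5*u + 4) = (u - 1)^2*(u - 4)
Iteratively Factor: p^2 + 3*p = (p)*(p + 3)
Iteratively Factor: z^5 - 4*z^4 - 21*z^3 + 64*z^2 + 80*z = (z - 4)*(z^4 - 21*z^2 - 20*z) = z*(z - 4)*(z^3 - 21*z - 20) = z*(z - 5)*(z - 4)*(z^2 + 5*z + 4) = z*(z - 5)*(z - 4)*(z + 1)*(z + 4)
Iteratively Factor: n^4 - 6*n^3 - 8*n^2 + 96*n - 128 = (n - 2)*(n^3 - 4*n^2 - 16*n + 64) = (n - 2)*(n + 4)*(n^2 - 8*n + 16) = (n - 4)*(n - 2)*(n + 4)*(n - 4)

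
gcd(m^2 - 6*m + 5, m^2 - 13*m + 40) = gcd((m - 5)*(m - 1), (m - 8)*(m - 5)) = m - 5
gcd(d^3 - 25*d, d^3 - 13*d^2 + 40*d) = d^2 - 5*d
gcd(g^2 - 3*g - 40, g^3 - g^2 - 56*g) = g - 8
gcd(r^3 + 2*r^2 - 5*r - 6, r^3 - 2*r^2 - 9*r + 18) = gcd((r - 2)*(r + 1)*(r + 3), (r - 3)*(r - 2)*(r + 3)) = r^2 + r - 6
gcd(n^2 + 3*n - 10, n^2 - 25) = n + 5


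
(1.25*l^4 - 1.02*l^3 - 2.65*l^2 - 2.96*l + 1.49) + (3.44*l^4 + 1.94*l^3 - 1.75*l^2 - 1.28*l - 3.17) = 4.69*l^4 + 0.92*l^3 - 4.4*l^2 - 4.24*l - 1.68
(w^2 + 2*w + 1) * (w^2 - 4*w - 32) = w^4 - 2*w^3 - 39*w^2 - 68*w - 32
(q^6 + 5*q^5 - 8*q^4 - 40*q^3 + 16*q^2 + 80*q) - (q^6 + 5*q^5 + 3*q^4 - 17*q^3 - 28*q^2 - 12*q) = -11*q^4 - 23*q^3 + 44*q^2 + 92*q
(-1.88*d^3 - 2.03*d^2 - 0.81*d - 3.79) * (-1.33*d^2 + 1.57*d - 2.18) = 2.5004*d^5 - 0.2517*d^4 + 1.9886*d^3 + 8.1944*d^2 - 4.1845*d + 8.2622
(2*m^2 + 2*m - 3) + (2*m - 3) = 2*m^2 + 4*m - 6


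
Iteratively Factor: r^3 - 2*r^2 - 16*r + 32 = (r + 4)*(r^2 - 6*r + 8) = (r - 4)*(r + 4)*(r - 2)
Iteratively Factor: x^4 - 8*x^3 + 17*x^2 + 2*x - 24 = (x + 1)*(x^3 - 9*x^2 + 26*x - 24) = (x - 4)*(x + 1)*(x^2 - 5*x + 6) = (x - 4)*(x - 2)*(x + 1)*(x - 3)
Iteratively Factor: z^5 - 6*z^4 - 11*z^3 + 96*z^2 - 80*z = (z + 4)*(z^4 - 10*z^3 + 29*z^2 - 20*z) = (z - 4)*(z + 4)*(z^3 - 6*z^2 + 5*z) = (z - 4)*(z - 1)*(z + 4)*(z^2 - 5*z) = z*(z - 4)*(z - 1)*(z + 4)*(z - 5)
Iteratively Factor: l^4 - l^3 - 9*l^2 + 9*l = (l - 3)*(l^3 + 2*l^2 - 3*l) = (l - 3)*(l + 3)*(l^2 - l) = (l - 3)*(l - 1)*(l + 3)*(l)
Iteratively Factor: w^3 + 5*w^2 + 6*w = (w + 2)*(w^2 + 3*w) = w*(w + 2)*(w + 3)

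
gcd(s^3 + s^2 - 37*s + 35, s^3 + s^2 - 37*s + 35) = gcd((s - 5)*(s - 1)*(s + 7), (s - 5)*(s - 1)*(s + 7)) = s^3 + s^2 - 37*s + 35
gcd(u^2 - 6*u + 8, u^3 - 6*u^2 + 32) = u - 4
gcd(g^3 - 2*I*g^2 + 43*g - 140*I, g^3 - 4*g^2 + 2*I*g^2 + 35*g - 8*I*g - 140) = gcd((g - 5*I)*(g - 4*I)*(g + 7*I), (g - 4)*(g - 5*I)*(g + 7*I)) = g^2 + 2*I*g + 35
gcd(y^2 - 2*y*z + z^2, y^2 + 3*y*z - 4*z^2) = y - z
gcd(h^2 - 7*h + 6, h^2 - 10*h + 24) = h - 6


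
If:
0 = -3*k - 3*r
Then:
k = -r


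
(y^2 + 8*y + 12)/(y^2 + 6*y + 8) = (y + 6)/(y + 4)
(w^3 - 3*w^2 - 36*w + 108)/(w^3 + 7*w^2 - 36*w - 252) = (w - 3)/(w + 7)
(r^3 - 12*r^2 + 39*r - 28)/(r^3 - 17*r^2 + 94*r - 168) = (r - 1)/(r - 6)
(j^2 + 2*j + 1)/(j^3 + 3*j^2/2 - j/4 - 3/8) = 8*(j^2 + 2*j + 1)/(8*j^3 + 12*j^2 - 2*j - 3)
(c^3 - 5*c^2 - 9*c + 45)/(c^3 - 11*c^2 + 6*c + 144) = (c^2 - 8*c + 15)/(c^2 - 14*c + 48)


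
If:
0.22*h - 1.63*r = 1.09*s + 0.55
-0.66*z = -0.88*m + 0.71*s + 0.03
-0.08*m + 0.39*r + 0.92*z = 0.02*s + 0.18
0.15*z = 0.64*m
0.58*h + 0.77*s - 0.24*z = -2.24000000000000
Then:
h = -3.26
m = 0.10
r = -0.56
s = -0.32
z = 0.44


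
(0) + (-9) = -9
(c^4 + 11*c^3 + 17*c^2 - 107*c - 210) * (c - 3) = c^5 + 8*c^4 - 16*c^3 - 158*c^2 + 111*c + 630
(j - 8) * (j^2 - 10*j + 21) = j^3 - 18*j^2 + 101*j - 168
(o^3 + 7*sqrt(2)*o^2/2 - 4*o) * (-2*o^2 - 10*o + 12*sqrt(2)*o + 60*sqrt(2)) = -2*o^5 - 10*o^4 + 5*sqrt(2)*o^4 + 25*sqrt(2)*o^3 + 92*o^3 - 48*sqrt(2)*o^2 + 460*o^2 - 240*sqrt(2)*o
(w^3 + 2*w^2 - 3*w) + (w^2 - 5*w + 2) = w^3 + 3*w^2 - 8*w + 2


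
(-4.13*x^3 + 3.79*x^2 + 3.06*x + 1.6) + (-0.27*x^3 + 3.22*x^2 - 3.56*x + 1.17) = -4.4*x^3 + 7.01*x^2 - 0.5*x + 2.77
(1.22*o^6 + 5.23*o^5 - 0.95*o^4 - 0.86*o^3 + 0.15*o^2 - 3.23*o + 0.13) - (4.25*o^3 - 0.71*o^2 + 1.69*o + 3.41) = 1.22*o^6 + 5.23*o^5 - 0.95*o^4 - 5.11*o^3 + 0.86*o^2 - 4.92*o - 3.28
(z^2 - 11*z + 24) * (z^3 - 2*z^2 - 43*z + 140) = z^5 - 13*z^4 + 3*z^3 + 565*z^2 - 2572*z + 3360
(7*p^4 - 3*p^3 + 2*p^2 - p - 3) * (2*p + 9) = 14*p^5 + 57*p^4 - 23*p^3 + 16*p^2 - 15*p - 27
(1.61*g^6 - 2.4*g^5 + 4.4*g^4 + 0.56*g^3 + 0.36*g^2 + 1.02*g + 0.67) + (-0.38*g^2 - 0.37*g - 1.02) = 1.61*g^6 - 2.4*g^5 + 4.4*g^4 + 0.56*g^3 - 0.02*g^2 + 0.65*g - 0.35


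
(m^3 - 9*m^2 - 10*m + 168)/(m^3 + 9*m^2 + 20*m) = (m^2 - 13*m + 42)/(m*(m + 5))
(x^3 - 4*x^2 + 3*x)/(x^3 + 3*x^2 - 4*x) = (x - 3)/(x + 4)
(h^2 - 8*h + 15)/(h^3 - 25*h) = (h - 3)/(h*(h + 5))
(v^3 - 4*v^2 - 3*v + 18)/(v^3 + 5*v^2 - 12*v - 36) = (v - 3)/(v + 6)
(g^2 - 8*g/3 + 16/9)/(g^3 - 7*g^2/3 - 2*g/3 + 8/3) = (g - 4/3)/(g^2 - g - 2)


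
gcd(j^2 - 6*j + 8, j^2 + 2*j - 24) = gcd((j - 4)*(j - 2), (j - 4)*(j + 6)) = j - 4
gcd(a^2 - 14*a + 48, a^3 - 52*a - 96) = a - 8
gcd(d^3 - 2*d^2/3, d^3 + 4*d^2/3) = d^2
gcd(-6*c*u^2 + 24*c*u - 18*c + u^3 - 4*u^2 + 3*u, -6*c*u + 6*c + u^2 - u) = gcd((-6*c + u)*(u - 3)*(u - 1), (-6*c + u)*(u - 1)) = -6*c*u + 6*c + u^2 - u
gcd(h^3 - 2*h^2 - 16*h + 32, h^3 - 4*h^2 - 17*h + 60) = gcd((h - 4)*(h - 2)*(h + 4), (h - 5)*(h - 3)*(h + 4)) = h + 4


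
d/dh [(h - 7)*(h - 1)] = 2*h - 8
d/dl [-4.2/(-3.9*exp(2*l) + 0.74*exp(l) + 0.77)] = (3.108 - 32.76*exp(l))*exp(l)/(-3.9*exp(2*l) + 0.74*exp(l) + 0.77)^2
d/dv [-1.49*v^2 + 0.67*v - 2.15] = 0.67 - 2.98*v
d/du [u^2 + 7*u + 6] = 2*u + 7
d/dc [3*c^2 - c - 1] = 6*c - 1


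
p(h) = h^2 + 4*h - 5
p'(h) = 2*h + 4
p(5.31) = 44.44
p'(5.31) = 14.62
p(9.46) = 122.33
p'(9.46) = 22.92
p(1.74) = 4.99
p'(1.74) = 7.48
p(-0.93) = -7.86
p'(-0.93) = 2.14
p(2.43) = 10.62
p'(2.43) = 8.86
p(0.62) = -2.14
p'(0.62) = 5.24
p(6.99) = 71.82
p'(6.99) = 17.98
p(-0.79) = -7.54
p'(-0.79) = 2.42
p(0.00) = -5.00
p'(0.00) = 4.00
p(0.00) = -5.00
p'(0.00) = 4.00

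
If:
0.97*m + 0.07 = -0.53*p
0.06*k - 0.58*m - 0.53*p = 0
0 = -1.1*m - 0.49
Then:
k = 1.73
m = -0.45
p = 0.68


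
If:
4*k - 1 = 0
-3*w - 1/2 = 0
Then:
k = 1/4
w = -1/6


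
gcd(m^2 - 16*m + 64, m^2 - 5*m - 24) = m - 8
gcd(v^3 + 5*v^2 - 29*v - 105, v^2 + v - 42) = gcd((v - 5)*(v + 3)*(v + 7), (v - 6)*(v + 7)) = v + 7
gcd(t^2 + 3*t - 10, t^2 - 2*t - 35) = t + 5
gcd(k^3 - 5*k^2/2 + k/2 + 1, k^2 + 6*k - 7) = k - 1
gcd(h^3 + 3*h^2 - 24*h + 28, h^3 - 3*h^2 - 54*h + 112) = h^2 + 5*h - 14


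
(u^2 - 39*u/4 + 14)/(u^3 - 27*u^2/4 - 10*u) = (4*u - 7)/(u*(4*u + 5))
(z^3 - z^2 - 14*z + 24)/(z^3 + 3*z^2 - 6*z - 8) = (z - 3)/(z + 1)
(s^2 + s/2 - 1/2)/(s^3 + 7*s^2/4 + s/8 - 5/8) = 4/(4*s + 5)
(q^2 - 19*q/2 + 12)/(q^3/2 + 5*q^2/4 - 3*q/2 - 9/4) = 2*(q - 8)/(q^2 + 4*q + 3)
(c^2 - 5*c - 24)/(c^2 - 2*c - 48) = (c + 3)/(c + 6)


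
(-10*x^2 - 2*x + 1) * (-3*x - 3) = 30*x^3 + 36*x^2 + 3*x - 3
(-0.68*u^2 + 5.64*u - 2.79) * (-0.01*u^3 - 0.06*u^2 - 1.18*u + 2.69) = 0.0068*u^5 - 0.0156*u^4 + 0.4919*u^3 - 8.317*u^2 + 18.4638*u - 7.5051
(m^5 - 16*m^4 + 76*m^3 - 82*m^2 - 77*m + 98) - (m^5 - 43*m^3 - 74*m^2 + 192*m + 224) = -16*m^4 + 119*m^3 - 8*m^2 - 269*m - 126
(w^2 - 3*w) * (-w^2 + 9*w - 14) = -w^4 + 12*w^3 - 41*w^2 + 42*w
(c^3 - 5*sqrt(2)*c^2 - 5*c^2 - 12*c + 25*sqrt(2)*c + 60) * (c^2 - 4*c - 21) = c^5 - 9*c^4 - 5*sqrt(2)*c^4 - 13*c^3 + 45*sqrt(2)*c^3 + 5*sqrt(2)*c^2 + 213*c^2 - 525*sqrt(2)*c + 12*c - 1260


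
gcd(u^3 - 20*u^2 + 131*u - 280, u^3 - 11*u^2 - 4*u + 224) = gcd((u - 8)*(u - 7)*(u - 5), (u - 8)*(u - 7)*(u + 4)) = u^2 - 15*u + 56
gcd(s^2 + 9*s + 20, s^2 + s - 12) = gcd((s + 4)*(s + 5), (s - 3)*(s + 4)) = s + 4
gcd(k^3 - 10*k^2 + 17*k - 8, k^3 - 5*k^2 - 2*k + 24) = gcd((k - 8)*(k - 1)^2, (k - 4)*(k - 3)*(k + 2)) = 1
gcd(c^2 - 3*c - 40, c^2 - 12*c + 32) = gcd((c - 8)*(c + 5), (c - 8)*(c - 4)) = c - 8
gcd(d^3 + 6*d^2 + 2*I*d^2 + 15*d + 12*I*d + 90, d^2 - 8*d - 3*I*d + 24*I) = d - 3*I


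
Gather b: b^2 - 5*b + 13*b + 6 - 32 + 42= b^2 + 8*b + 16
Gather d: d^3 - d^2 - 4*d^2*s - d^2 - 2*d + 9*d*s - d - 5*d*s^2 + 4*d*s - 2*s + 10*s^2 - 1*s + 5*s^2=d^3 + d^2*(-4*s - 2) + d*(-5*s^2 + 13*s - 3) + 15*s^2 - 3*s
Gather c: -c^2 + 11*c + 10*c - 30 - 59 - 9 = -c^2 + 21*c - 98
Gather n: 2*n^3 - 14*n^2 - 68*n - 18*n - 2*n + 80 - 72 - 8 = 2*n^3 - 14*n^2 - 88*n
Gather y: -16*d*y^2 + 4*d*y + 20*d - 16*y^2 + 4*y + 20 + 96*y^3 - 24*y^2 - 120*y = 20*d + 96*y^3 + y^2*(-16*d - 40) + y*(4*d - 116) + 20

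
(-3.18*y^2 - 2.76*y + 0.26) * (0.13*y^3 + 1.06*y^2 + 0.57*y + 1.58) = -0.4134*y^5 - 3.7296*y^4 - 4.7044*y^3 - 6.322*y^2 - 4.2126*y + 0.4108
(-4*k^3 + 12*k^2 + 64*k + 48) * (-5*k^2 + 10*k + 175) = 20*k^5 - 100*k^4 - 900*k^3 + 2500*k^2 + 11680*k + 8400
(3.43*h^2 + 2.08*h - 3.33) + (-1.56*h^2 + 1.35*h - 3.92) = 1.87*h^2 + 3.43*h - 7.25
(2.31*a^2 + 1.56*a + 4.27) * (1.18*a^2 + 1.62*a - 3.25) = 2.7258*a^4 + 5.583*a^3 + 0.0582999999999991*a^2 + 1.8474*a - 13.8775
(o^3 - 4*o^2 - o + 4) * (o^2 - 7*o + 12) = o^5 - 11*o^4 + 39*o^3 - 37*o^2 - 40*o + 48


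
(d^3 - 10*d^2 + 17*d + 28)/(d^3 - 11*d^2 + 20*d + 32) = (d - 7)/(d - 8)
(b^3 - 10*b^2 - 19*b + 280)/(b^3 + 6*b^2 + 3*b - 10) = (b^2 - 15*b + 56)/(b^2 + b - 2)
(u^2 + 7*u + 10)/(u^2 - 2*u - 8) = (u + 5)/(u - 4)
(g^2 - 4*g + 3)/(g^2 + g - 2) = (g - 3)/(g + 2)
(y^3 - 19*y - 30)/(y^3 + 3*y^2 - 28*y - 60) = (y + 3)/(y + 6)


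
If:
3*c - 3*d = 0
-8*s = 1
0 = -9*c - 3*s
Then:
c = 1/24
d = 1/24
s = -1/8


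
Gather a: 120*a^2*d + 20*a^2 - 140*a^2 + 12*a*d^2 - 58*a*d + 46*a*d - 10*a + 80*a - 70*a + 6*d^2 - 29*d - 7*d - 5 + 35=a^2*(120*d - 120) + a*(12*d^2 - 12*d) + 6*d^2 - 36*d + 30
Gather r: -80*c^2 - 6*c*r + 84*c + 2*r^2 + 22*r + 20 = -80*c^2 + 84*c + 2*r^2 + r*(22 - 6*c) + 20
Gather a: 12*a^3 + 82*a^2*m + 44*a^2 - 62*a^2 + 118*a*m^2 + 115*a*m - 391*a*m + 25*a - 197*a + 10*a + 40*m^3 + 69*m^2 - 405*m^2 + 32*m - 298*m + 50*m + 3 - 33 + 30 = 12*a^3 + a^2*(82*m - 18) + a*(118*m^2 - 276*m - 162) + 40*m^3 - 336*m^2 - 216*m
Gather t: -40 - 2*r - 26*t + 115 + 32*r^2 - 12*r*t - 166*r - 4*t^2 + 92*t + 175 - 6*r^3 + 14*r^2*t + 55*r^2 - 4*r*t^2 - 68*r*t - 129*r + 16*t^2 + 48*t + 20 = -6*r^3 + 87*r^2 - 297*r + t^2*(12 - 4*r) + t*(14*r^2 - 80*r + 114) + 270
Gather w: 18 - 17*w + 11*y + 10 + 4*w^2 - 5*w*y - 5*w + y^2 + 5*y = 4*w^2 + w*(-5*y - 22) + y^2 + 16*y + 28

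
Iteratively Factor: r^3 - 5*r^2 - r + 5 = (r + 1)*(r^2 - 6*r + 5) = (r - 1)*(r + 1)*(r - 5)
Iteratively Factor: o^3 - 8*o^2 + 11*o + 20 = (o - 4)*(o^2 - 4*o - 5) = (o - 5)*(o - 4)*(o + 1)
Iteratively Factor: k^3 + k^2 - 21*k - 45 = (k + 3)*(k^2 - 2*k - 15) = (k + 3)^2*(k - 5)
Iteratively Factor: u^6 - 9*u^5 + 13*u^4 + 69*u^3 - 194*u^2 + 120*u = (u - 2)*(u^5 - 7*u^4 - u^3 + 67*u^2 - 60*u) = u*(u - 2)*(u^4 - 7*u^3 - u^2 + 67*u - 60) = u*(u - 2)*(u + 3)*(u^3 - 10*u^2 + 29*u - 20) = u*(u - 4)*(u - 2)*(u + 3)*(u^2 - 6*u + 5) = u*(u - 4)*(u - 2)*(u - 1)*(u + 3)*(u - 5)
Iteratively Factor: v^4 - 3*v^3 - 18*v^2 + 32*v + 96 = (v + 3)*(v^3 - 6*v^2 + 32) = (v + 2)*(v + 3)*(v^2 - 8*v + 16) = (v - 4)*(v + 2)*(v + 3)*(v - 4)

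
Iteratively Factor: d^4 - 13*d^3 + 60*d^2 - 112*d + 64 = (d - 1)*(d^3 - 12*d^2 + 48*d - 64) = (d - 4)*(d - 1)*(d^2 - 8*d + 16) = (d - 4)^2*(d - 1)*(d - 4)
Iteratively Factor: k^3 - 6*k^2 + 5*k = (k - 5)*(k^2 - k) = k*(k - 5)*(k - 1)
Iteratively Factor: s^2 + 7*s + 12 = (s + 3)*(s + 4)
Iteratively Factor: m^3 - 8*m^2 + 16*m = (m)*(m^2 - 8*m + 16) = m*(m - 4)*(m - 4)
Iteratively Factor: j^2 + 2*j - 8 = (j + 4)*(j - 2)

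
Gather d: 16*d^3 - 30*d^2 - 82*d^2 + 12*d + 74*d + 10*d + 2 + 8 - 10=16*d^3 - 112*d^2 + 96*d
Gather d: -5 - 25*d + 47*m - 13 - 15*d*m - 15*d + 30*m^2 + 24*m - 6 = d*(-15*m - 40) + 30*m^2 + 71*m - 24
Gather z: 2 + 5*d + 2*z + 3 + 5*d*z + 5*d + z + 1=10*d + z*(5*d + 3) + 6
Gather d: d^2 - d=d^2 - d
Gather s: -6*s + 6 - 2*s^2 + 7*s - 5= -2*s^2 + s + 1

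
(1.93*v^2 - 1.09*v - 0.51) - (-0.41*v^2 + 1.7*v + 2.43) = 2.34*v^2 - 2.79*v - 2.94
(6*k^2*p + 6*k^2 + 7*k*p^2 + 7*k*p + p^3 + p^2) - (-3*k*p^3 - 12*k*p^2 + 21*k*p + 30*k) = 6*k^2*p + 6*k^2 + 3*k*p^3 + 19*k*p^2 - 14*k*p - 30*k + p^3 + p^2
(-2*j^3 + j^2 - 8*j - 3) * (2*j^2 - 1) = -4*j^5 + 2*j^4 - 14*j^3 - 7*j^2 + 8*j + 3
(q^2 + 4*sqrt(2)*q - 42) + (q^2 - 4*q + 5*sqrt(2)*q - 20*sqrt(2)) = 2*q^2 - 4*q + 9*sqrt(2)*q - 42 - 20*sqrt(2)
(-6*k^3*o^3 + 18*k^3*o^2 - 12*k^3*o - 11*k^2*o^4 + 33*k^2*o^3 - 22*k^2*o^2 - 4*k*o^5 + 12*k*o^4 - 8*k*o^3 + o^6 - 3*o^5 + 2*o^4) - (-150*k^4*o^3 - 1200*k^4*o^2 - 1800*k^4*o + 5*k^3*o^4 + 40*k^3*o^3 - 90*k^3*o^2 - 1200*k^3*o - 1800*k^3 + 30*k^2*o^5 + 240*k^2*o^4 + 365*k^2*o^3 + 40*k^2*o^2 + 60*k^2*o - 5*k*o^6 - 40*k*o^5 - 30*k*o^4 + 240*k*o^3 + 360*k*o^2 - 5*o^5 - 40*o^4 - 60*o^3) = 150*k^4*o^3 + 1200*k^4*o^2 + 1800*k^4*o - 5*k^3*o^4 - 46*k^3*o^3 + 108*k^3*o^2 + 1188*k^3*o + 1800*k^3 - 30*k^2*o^5 - 251*k^2*o^4 - 332*k^2*o^3 - 62*k^2*o^2 - 60*k^2*o + 5*k*o^6 + 36*k*o^5 + 42*k*o^4 - 248*k*o^3 - 360*k*o^2 + o^6 + 2*o^5 + 42*o^4 + 60*o^3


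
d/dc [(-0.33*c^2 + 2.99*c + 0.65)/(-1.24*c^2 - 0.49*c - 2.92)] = (3.8693*c^2 + 3.5392*c - 8.4123)/(1.5376*c^4 + 1.2152*c^3 + 7.4817*c^2 + 2.8616*c + 8.5264)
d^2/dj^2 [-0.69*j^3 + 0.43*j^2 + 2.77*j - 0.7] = 0.86 - 4.14*j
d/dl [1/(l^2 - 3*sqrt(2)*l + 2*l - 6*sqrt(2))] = (-2*l - 2 + 3*sqrt(2))/(l^2 - 3*sqrt(2)*l + 2*l - 6*sqrt(2))^2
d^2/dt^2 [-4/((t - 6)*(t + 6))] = 24*(-t^2 - 12)/(t^6 - 108*t^4 + 3888*t^2 - 46656)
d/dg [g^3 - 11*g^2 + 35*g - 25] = 3*g^2 - 22*g + 35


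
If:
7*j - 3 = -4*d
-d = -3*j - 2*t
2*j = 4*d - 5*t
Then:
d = 33/23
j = -9/23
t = 30/23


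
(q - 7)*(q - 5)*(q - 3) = q^3 - 15*q^2 + 71*q - 105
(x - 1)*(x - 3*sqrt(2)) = x^2 - 3*sqrt(2)*x - x + 3*sqrt(2)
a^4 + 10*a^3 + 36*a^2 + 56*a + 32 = (a + 2)^3*(a + 4)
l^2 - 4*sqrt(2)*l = l*(l - 4*sqrt(2))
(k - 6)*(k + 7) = k^2 + k - 42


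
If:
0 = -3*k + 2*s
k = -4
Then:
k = -4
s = -6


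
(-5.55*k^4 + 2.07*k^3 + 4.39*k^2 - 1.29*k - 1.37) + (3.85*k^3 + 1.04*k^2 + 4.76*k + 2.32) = -5.55*k^4 + 5.92*k^3 + 5.43*k^2 + 3.47*k + 0.95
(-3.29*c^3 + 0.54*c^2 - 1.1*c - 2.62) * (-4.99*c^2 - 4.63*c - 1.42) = 16.4171*c^5 + 12.5381*c^4 + 7.6606*c^3 + 17.4*c^2 + 13.6926*c + 3.7204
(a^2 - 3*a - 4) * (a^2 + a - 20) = a^4 - 2*a^3 - 27*a^2 + 56*a + 80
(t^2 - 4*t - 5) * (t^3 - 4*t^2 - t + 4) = t^5 - 8*t^4 + 10*t^3 + 28*t^2 - 11*t - 20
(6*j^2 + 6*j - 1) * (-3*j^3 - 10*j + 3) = -18*j^5 - 18*j^4 - 57*j^3 - 42*j^2 + 28*j - 3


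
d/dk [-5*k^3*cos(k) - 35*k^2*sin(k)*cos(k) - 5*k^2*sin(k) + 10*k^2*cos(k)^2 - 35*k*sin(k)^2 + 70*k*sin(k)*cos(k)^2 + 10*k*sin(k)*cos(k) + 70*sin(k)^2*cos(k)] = 5*k^3*sin(k) - 10*k^2*sin(2*k) - 20*k^2*cos(k) - 35*k^2*cos(2*k) - 10*k*sin(k) - 70*k*sin(2*k) + 35*k*cos(k)/2 + 20*k*cos(2*k) + 105*k*cos(3*k)/2 + 10*k + 5*sin(2*k) + 70*sin(3*k) + 35*cos(2*k)/2 - 35/2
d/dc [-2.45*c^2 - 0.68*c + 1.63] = -4.9*c - 0.68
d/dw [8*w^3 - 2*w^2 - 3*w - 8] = 24*w^2 - 4*w - 3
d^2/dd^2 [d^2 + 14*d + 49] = 2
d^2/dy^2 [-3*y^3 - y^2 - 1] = -18*y - 2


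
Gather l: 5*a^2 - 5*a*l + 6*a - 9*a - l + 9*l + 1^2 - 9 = 5*a^2 - 3*a + l*(8 - 5*a) - 8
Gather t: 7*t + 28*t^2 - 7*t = 28*t^2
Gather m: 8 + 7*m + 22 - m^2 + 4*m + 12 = -m^2 + 11*m + 42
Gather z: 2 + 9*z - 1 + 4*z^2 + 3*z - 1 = 4*z^2 + 12*z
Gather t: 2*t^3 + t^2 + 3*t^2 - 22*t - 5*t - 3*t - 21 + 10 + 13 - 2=2*t^3 + 4*t^2 - 30*t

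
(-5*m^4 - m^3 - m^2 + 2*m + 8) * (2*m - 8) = -10*m^5 + 38*m^4 + 6*m^3 + 12*m^2 - 64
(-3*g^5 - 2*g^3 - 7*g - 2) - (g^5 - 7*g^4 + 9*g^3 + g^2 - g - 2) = -4*g^5 + 7*g^4 - 11*g^3 - g^2 - 6*g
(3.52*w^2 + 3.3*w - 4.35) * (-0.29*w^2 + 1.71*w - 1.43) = -1.0208*w^4 + 5.0622*w^3 + 1.8709*w^2 - 12.1575*w + 6.2205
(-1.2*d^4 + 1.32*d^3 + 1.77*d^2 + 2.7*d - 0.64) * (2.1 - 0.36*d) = 0.432*d^5 - 2.9952*d^4 + 2.1348*d^3 + 2.745*d^2 + 5.9004*d - 1.344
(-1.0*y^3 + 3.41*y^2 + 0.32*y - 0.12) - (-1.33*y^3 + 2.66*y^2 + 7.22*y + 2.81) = 0.33*y^3 + 0.75*y^2 - 6.9*y - 2.93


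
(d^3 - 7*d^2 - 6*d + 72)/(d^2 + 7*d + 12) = (d^2 - 10*d + 24)/(d + 4)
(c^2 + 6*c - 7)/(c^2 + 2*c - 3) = (c + 7)/(c + 3)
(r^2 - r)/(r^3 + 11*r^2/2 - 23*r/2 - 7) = 2*r*(r - 1)/(2*r^3 + 11*r^2 - 23*r - 14)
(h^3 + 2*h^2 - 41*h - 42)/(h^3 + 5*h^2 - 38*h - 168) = (h + 1)/(h + 4)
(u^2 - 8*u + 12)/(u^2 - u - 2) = (u - 6)/(u + 1)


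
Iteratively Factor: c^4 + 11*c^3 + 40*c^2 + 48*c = (c + 4)*(c^3 + 7*c^2 + 12*c) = (c + 3)*(c + 4)*(c^2 + 4*c) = (c + 3)*(c + 4)^2*(c)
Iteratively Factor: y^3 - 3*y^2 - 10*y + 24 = (y - 2)*(y^2 - y - 12) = (y - 4)*(y - 2)*(y + 3)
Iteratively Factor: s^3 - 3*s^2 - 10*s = (s)*(s^2 - 3*s - 10) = s*(s + 2)*(s - 5)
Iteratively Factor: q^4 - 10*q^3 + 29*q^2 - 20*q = (q - 4)*(q^3 - 6*q^2 + 5*q) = (q - 4)*(q - 1)*(q^2 - 5*q) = q*(q - 4)*(q - 1)*(q - 5)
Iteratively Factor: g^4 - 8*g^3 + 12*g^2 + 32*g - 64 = (g - 4)*(g^3 - 4*g^2 - 4*g + 16) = (g - 4)^2*(g^2 - 4) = (g - 4)^2*(g + 2)*(g - 2)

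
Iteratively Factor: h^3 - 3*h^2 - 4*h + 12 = (h - 2)*(h^2 - h - 6) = (h - 2)*(h + 2)*(h - 3)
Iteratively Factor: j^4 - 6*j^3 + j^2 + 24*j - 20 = (j - 5)*(j^3 - j^2 - 4*j + 4) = (j - 5)*(j - 2)*(j^2 + j - 2) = (j - 5)*(j - 2)*(j + 2)*(j - 1)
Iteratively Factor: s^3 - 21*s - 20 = (s + 1)*(s^2 - s - 20) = (s + 1)*(s + 4)*(s - 5)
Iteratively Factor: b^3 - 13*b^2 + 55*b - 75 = (b - 5)*(b^2 - 8*b + 15) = (b - 5)^2*(b - 3)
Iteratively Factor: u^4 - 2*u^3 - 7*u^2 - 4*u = (u + 1)*(u^3 - 3*u^2 - 4*u) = (u - 4)*(u + 1)*(u^2 + u) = (u - 4)*(u + 1)^2*(u)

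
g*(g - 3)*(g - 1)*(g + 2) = g^4 - 2*g^3 - 5*g^2 + 6*g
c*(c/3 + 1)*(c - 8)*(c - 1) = c^4/3 - 2*c^3 - 19*c^2/3 + 8*c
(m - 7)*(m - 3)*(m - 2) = m^3 - 12*m^2 + 41*m - 42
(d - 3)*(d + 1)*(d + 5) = d^3 + 3*d^2 - 13*d - 15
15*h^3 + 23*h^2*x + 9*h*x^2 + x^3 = (h + x)*(3*h + x)*(5*h + x)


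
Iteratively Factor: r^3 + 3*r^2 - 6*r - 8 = (r + 4)*(r^2 - r - 2) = (r + 1)*(r + 4)*(r - 2)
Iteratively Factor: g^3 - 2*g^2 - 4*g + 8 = (g - 2)*(g^2 - 4) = (g - 2)*(g + 2)*(g - 2)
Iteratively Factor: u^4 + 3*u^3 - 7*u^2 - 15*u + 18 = (u + 3)*(u^3 - 7*u + 6) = (u - 2)*(u + 3)*(u^2 + 2*u - 3) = (u - 2)*(u - 1)*(u + 3)*(u + 3)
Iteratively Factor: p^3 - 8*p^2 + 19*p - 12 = (p - 1)*(p^2 - 7*p + 12) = (p - 3)*(p - 1)*(p - 4)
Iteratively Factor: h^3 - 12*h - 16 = (h + 2)*(h^2 - 2*h - 8) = (h - 4)*(h + 2)*(h + 2)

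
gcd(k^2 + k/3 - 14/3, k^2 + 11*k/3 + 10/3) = 1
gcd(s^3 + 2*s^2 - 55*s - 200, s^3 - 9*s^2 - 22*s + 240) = s^2 - 3*s - 40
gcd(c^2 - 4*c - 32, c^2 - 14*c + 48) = c - 8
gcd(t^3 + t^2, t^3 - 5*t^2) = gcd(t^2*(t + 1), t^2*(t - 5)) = t^2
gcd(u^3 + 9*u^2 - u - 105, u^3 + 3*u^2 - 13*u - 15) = u^2 + 2*u - 15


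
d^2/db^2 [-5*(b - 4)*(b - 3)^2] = 100 - 30*b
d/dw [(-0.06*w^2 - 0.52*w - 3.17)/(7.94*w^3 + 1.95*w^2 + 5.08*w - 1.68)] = (0.4764*w^4 + 8.2576*w^3 + 76.2186*w^2 + 12.5646*w + 16.9772)/(63.0436*w^6 + 30.966*w^5 + 84.4729*w^4 - 6.8664*w^3 + 19.2544*w^2 - 17.0688*w + 2.8224)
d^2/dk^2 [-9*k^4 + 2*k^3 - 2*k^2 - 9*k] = -108*k^2 + 12*k - 4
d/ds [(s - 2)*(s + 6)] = 2*s + 4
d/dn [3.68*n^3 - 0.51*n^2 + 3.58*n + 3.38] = 11.04*n^2 - 1.02*n + 3.58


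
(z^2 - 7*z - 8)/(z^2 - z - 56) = (z + 1)/(z + 7)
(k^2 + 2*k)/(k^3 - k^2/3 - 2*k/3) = 3*(k + 2)/(3*k^2 - k - 2)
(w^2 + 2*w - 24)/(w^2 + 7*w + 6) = (w - 4)/(w + 1)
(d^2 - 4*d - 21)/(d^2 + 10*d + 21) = (d - 7)/(d + 7)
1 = 1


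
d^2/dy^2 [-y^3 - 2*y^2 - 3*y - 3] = -6*y - 4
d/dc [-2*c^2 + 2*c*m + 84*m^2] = -4*c + 2*m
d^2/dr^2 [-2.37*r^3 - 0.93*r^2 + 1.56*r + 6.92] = -14.22*r - 1.86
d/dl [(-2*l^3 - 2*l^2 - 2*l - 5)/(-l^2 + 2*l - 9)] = 2*(l^4 - 4*l^3 + 24*l^2 + 13*l + 14)/(l^4 - 4*l^3 + 22*l^2 - 36*l + 81)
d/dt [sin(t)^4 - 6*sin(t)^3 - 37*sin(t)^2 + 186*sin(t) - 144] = 2*(2*sin(t)^3 - 9*sin(t)^2 - 37*sin(t) + 93)*cos(t)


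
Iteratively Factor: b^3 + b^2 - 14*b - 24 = (b + 2)*(b^2 - b - 12) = (b + 2)*(b + 3)*(b - 4)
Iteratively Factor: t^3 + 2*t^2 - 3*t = (t - 1)*(t^2 + 3*t) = (t - 1)*(t + 3)*(t)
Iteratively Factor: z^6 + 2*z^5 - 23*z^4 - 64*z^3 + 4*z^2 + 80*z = (z + 4)*(z^5 - 2*z^4 - 15*z^3 - 4*z^2 + 20*z) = (z + 2)*(z + 4)*(z^4 - 4*z^3 - 7*z^2 + 10*z) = z*(z + 2)*(z + 4)*(z^3 - 4*z^2 - 7*z + 10) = z*(z + 2)^2*(z + 4)*(z^2 - 6*z + 5) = z*(z - 5)*(z + 2)^2*(z + 4)*(z - 1)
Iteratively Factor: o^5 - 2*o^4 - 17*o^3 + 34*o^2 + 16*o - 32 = (o + 4)*(o^4 - 6*o^3 + 7*o^2 + 6*o - 8) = (o + 1)*(o + 4)*(o^3 - 7*o^2 + 14*o - 8) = (o - 4)*(o + 1)*(o + 4)*(o^2 - 3*o + 2) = (o - 4)*(o - 2)*(o + 1)*(o + 4)*(o - 1)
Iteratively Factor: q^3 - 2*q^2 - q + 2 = (q - 1)*(q^2 - q - 2) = (q - 2)*(q - 1)*(q + 1)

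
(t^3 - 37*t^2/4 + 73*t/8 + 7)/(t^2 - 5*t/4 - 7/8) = t - 8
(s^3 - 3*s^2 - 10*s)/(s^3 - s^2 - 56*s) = (-s^2 + 3*s + 10)/(-s^2 + s + 56)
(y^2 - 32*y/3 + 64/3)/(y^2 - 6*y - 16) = (y - 8/3)/(y + 2)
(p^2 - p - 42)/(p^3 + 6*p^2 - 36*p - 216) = (p - 7)/(p^2 - 36)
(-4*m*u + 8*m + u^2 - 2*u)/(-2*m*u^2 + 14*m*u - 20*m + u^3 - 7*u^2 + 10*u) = (-4*m + u)/(-2*m*u + 10*m + u^2 - 5*u)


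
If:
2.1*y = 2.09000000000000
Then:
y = 1.00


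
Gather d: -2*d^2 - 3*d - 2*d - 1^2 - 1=-2*d^2 - 5*d - 2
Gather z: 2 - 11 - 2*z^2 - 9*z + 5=-2*z^2 - 9*z - 4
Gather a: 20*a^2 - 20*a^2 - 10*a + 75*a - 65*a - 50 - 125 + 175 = 0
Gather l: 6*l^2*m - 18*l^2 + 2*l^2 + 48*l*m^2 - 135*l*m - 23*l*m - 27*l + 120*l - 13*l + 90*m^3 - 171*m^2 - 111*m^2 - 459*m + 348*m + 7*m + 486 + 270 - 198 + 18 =l^2*(6*m - 16) + l*(48*m^2 - 158*m + 80) + 90*m^3 - 282*m^2 - 104*m + 576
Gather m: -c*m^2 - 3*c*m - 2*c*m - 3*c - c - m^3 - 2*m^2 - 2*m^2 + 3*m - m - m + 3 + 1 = -4*c - m^3 + m^2*(-c - 4) + m*(1 - 5*c) + 4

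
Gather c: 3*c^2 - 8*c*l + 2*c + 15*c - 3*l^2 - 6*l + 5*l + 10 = 3*c^2 + c*(17 - 8*l) - 3*l^2 - l + 10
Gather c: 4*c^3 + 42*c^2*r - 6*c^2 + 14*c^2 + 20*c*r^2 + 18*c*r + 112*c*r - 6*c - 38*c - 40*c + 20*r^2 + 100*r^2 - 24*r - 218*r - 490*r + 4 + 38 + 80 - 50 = 4*c^3 + c^2*(42*r + 8) + c*(20*r^2 + 130*r - 84) + 120*r^2 - 732*r + 72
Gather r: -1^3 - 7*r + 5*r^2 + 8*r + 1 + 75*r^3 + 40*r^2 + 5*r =75*r^3 + 45*r^2 + 6*r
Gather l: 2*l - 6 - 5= 2*l - 11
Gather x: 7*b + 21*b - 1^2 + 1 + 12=28*b + 12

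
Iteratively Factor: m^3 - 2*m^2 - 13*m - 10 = (m + 2)*(m^2 - 4*m - 5) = (m - 5)*(m + 2)*(m + 1)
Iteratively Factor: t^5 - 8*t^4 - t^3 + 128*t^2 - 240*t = (t - 3)*(t^4 - 5*t^3 - 16*t^2 + 80*t) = (t - 4)*(t - 3)*(t^3 - t^2 - 20*t) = (t - 5)*(t - 4)*(t - 3)*(t^2 + 4*t) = (t - 5)*(t - 4)*(t - 3)*(t + 4)*(t)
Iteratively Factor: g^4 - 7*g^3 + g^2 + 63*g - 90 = (g - 2)*(g^3 - 5*g^2 - 9*g + 45) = (g - 2)*(g + 3)*(g^2 - 8*g + 15) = (g - 5)*(g - 2)*(g + 3)*(g - 3)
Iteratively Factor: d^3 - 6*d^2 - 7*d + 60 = (d + 3)*(d^2 - 9*d + 20) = (d - 5)*(d + 3)*(d - 4)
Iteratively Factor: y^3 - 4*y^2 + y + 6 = (y - 2)*(y^2 - 2*y - 3) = (y - 2)*(y + 1)*(y - 3)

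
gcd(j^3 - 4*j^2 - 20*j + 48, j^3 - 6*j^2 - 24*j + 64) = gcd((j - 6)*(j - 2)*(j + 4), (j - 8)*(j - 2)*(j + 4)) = j^2 + 2*j - 8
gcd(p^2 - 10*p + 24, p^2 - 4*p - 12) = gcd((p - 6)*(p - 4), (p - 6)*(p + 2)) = p - 6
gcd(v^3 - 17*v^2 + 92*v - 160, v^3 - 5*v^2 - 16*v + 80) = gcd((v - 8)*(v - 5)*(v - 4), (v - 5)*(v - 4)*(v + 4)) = v^2 - 9*v + 20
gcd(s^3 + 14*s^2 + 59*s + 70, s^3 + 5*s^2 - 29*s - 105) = s + 7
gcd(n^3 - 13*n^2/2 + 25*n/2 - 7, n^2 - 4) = n - 2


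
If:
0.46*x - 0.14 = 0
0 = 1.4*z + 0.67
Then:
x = 0.30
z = -0.48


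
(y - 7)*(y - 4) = y^2 - 11*y + 28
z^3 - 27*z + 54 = (z - 3)^2*(z + 6)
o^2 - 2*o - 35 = (o - 7)*(o + 5)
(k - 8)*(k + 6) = k^2 - 2*k - 48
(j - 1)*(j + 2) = j^2 + j - 2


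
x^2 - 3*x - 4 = (x - 4)*(x + 1)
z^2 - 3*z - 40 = (z - 8)*(z + 5)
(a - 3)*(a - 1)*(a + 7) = a^3 + 3*a^2 - 25*a + 21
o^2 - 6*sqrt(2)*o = o*(o - 6*sqrt(2))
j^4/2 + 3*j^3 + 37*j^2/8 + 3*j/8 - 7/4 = (j/2 + 1)*(j - 1/2)*(j + 1)*(j + 7/2)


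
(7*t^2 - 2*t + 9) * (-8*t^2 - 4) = -56*t^4 + 16*t^3 - 100*t^2 + 8*t - 36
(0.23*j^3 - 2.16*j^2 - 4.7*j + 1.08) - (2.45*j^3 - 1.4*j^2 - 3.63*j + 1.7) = -2.22*j^3 - 0.76*j^2 - 1.07*j - 0.62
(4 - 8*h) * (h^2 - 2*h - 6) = -8*h^3 + 20*h^2 + 40*h - 24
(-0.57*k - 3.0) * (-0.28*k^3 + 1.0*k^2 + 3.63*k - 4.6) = 0.1596*k^4 + 0.27*k^3 - 5.0691*k^2 - 8.268*k + 13.8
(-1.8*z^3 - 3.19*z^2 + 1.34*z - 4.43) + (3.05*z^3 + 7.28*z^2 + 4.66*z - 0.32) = 1.25*z^3 + 4.09*z^2 + 6.0*z - 4.75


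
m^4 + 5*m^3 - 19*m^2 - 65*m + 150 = (m - 3)*(m - 2)*(m + 5)^2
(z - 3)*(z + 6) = z^2 + 3*z - 18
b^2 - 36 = (b - 6)*(b + 6)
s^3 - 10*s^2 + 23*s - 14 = (s - 7)*(s - 2)*(s - 1)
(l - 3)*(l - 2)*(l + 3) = l^3 - 2*l^2 - 9*l + 18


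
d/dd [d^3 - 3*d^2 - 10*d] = 3*d^2 - 6*d - 10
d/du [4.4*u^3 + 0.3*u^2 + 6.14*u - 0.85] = 13.2*u^2 + 0.6*u + 6.14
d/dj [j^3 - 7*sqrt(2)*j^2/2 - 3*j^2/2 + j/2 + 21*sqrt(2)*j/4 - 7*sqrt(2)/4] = 3*j^2 - 7*sqrt(2)*j - 3*j + 1/2 + 21*sqrt(2)/4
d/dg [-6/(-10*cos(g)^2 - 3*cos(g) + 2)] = 6*(20*cos(g) + 3)*sin(g)/(10*cos(g)^2 + 3*cos(g) - 2)^2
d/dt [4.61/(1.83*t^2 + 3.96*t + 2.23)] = (-16.8726*t - 18.2556)/(1.83*t^2 + 3.96*t + 2.23)^2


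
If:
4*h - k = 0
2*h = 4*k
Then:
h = 0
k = 0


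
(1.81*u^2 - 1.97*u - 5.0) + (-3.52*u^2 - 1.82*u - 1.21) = -1.71*u^2 - 3.79*u - 6.21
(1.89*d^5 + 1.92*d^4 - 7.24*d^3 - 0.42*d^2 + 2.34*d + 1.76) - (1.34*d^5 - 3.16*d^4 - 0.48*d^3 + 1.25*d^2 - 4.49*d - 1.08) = 0.55*d^5 + 5.08*d^4 - 6.76*d^3 - 1.67*d^2 + 6.83*d + 2.84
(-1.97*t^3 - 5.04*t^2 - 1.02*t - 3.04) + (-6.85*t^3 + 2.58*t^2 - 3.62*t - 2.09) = -8.82*t^3 - 2.46*t^2 - 4.64*t - 5.13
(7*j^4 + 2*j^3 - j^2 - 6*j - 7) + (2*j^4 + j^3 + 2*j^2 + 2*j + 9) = 9*j^4 + 3*j^3 + j^2 - 4*j + 2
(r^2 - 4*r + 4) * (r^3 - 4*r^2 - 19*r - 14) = r^5 - 8*r^4 + r^3 + 46*r^2 - 20*r - 56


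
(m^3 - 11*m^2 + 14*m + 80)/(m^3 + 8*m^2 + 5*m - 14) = (m^2 - 13*m + 40)/(m^2 + 6*m - 7)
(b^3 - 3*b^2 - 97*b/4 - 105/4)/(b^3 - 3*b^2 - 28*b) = (b^2 + 4*b + 15/4)/(b*(b + 4))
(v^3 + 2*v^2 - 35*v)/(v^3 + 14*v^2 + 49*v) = (v - 5)/(v + 7)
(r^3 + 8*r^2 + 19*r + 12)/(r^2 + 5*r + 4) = r + 3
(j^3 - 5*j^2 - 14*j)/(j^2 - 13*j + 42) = j*(j + 2)/(j - 6)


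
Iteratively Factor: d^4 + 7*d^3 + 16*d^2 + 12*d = (d + 2)*(d^3 + 5*d^2 + 6*d) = (d + 2)^2*(d^2 + 3*d) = d*(d + 2)^2*(d + 3)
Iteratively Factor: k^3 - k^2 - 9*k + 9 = (k + 3)*(k^2 - 4*k + 3) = (k - 1)*(k + 3)*(k - 3)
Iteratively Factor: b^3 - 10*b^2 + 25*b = (b - 5)*(b^2 - 5*b) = (b - 5)^2*(b)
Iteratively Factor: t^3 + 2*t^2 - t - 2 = (t - 1)*(t^2 + 3*t + 2) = (t - 1)*(t + 1)*(t + 2)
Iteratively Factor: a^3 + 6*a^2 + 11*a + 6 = (a + 2)*(a^2 + 4*a + 3) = (a + 2)*(a + 3)*(a + 1)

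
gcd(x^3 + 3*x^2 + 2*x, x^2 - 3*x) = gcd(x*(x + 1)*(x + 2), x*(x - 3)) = x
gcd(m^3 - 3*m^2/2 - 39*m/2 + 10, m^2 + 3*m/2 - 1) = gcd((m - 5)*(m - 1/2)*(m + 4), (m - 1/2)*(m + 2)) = m - 1/2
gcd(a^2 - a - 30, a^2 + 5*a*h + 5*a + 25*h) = a + 5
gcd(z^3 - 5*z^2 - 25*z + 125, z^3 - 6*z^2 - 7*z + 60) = z - 5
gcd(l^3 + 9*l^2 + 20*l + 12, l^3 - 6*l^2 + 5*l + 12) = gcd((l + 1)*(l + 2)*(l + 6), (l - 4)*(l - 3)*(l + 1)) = l + 1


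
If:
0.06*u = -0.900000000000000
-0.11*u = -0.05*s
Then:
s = -33.00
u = -15.00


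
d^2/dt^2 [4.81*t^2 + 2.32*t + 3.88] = 9.62000000000000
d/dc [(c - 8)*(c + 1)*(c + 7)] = 3*c^2 - 57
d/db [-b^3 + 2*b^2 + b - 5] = -3*b^2 + 4*b + 1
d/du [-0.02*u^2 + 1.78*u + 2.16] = 1.78 - 0.04*u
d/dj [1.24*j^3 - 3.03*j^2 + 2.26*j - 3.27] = 3.72*j^2 - 6.06*j + 2.26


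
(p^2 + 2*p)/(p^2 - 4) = p/(p - 2)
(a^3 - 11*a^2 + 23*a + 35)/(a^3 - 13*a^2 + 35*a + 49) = (a - 5)/(a - 7)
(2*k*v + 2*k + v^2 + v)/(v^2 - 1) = (2*k + v)/(v - 1)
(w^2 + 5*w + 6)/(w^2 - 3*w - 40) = (w^2 + 5*w + 6)/(w^2 - 3*w - 40)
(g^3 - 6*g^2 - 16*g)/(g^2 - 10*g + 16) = g*(g + 2)/(g - 2)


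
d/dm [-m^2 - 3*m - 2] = -2*m - 3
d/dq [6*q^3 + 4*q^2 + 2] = 2*q*(9*q + 4)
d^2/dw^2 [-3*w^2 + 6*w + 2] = -6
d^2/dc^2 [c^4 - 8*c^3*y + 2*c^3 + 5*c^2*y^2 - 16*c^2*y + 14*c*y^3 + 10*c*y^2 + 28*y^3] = 12*c^2 - 48*c*y + 12*c + 10*y^2 - 32*y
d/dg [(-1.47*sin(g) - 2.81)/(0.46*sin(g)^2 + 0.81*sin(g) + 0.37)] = (0.6762*sin(g)^2 + 2.5852*sin(g) + 1.7322)*cos(g)/(0.2116*sin(g)^4 + 0.7452*sin(g)^3 + 0.9965*sin(g)^2 + 0.5994*sin(g) + 0.1369)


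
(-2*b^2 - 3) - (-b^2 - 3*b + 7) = -b^2 + 3*b - 10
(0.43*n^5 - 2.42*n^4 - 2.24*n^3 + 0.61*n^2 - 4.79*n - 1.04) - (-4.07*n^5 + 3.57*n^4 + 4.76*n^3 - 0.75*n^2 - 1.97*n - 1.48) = 4.5*n^5 - 5.99*n^4 - 7.0*n^3 + 1.36*n^2 - 2.82*n + 0.44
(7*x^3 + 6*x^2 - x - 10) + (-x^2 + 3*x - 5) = 7*x^3 + 5*x^2 + 2*x - 15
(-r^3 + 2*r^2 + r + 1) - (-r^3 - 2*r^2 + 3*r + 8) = 4*r^2 - 2*r - 7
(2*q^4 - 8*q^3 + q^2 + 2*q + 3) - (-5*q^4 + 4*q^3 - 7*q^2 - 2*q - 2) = 7*q^4 - 12*q^3 + 8*q^2 + 4*q + 5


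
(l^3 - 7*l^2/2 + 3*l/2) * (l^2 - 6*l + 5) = l^5 - 19*l^4/2 + 55*l^3/2 - 53*l^2/2 + 15*l/2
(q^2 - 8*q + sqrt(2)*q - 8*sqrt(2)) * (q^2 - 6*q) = q^4 - 14*q^3 + sqrt(2)*q^3 - 14*sqrt(2)*q^2 + 48*q^2 + 48*sqrt(2)*q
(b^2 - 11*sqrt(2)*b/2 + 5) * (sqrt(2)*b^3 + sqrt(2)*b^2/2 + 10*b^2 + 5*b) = sqrt(2)*b^5 - b^4 + sqrt(2)*b^4/2 - 50*sqrt(2)*b^3 - b^3/2 - 25*sqrt(2)*b^2 + 50*b^2 + 25*b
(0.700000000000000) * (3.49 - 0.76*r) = 2.443 - 0.532*r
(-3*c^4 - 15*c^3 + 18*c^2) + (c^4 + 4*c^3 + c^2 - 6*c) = -2*c^4 - 11*c^3 + 19*c^2 - 6*c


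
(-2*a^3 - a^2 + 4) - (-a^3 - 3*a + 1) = -a^3 - a^2 + 3*a + 3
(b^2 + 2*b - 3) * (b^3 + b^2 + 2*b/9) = b^5 + 3*b^4 - 7*b^3/9 - 23*b^2/9 - 2*b/3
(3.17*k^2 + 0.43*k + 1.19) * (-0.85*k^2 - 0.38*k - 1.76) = -2.6945*k^4 - 1.5701*k^3 - 6.7541*k^2 - 1.209*k - 2.0944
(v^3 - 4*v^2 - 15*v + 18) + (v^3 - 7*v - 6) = 2*v^3 - 4*v^2 - 22*v + 12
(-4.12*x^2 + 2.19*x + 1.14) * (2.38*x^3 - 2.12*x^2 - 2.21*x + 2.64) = -9.8056*x^5 + 13.9466*x^4 + 7.1756*x^3 - 18.1335*x^2 + 3.2622*x + 3.0096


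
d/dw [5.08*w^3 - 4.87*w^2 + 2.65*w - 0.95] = 15.24*w^2 - 9.74*w + 2.65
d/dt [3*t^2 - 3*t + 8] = 6*t - 3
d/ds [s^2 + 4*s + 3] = 2*s + 4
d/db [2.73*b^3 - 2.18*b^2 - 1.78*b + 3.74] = 8.19*b^2 - 4.36*b - 1.78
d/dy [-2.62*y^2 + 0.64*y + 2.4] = 0.64 - 5.24*y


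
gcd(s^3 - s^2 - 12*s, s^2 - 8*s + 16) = s - 4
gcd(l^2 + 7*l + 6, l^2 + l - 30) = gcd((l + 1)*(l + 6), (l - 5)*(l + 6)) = l + 6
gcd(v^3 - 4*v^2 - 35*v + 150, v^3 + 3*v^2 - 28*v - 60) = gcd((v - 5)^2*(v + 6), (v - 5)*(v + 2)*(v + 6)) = v^2 + v - 30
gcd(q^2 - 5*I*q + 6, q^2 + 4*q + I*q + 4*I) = q + I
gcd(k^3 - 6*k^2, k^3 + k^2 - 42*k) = k^2 - 6*k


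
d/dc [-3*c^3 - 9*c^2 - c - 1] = -9*c^2 - 18*c - 1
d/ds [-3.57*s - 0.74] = -3.57000000000000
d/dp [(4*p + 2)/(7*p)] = -2/(7*p^2)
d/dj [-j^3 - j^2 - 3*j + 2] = -3*j^2 - 2*j - 3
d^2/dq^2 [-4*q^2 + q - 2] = -8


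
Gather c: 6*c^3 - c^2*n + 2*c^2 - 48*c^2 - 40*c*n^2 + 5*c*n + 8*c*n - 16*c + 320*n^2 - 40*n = 6*c^3 + c^2*(-n - 46) + c*(-40*n^2 + 13*n - 16) + 320*n^2 - 40*n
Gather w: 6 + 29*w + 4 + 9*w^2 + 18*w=9*w^2 + 47*w + 10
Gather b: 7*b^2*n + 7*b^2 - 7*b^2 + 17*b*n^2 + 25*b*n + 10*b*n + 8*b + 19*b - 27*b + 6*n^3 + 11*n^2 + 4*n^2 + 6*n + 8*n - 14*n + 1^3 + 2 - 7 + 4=7*b^2*n + b*(17*n^2 + 35*n) + 6*n^3 + 15*n^2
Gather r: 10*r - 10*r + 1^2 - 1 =0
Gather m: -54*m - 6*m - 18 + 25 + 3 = 10 - 60*m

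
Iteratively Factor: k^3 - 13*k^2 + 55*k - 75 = (k - 5)*(k^2 - 8*k + 15) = (k - 5)^2*(k - 3)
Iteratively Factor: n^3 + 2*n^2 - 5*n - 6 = (n - 2)*(n^2 + 4*n + 3) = (n - 2)*(n + 1)*(n + 3)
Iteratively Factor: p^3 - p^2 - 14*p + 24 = (p - 2)*(p^2 + p - 12) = (p - 2)*(p + 4)*(p - 3)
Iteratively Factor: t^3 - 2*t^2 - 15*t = (t + 3)*(t^2 - 5*t) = t*(t + 3)*(t - 5)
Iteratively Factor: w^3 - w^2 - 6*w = (w + 2)*(w^2 - 3*w) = w*(w + 2)*(w - 3)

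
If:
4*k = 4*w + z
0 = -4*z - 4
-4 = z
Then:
No Solution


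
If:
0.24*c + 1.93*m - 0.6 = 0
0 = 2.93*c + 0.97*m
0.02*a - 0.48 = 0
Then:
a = 24.00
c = -0.11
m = 0.32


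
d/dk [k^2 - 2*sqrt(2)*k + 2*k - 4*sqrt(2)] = 2*k - 2*sqrt(2) + 2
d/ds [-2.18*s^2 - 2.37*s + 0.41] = -4.36*s - 2.37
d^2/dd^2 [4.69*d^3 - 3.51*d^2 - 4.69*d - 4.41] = 28.14*d - 7.02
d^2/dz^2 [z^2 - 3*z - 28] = 2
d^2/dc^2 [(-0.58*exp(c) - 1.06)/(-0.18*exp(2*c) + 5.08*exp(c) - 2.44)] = (0.018792*exp(4*c) + 0.667727999999999*exp(3*c) - 4.436208*exp(2*c) + 32.681792*exp(c) + 16.592)*exp(c)/(0.005832*exp(6*c) - 0.493776*exp(5*c) + 14.172624*exp(4*c) - 144.483328*exp(3*c) + 192.117792*exp(2*c) - 90.732864*exp(c) + 14.526784)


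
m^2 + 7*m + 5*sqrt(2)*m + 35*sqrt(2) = (m + 7)*(m + 5*sqrt(2))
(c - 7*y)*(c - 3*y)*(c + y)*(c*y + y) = c^4*y - 9*c^3*y^2 + c^3*y + 11*c^2*y^3 - 9*c^2*y^2 + 21*c*y^4 + 11*c*y^3 + 21*y^4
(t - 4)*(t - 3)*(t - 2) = t^3 - 9*t^2 + 26*t - 24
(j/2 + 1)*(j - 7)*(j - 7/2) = j^3/2 - 17*j^2/4 + 7*j/4 + 49/2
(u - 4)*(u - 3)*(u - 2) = u^3 - 9*u^2 + 26*u - 24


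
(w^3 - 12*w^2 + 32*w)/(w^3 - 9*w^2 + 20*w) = (w - 8)/(w - 5)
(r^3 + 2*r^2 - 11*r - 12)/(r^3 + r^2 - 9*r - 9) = (r + 4)/(r + 3)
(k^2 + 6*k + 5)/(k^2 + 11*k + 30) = (k + 1)/(k + 6)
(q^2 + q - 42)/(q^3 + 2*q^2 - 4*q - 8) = (q^2 + q - 42)/(q^3 + 2*q^2 - 4*q - 8)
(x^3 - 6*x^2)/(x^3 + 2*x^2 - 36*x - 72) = x^2/(x^2 + 8*x + 12)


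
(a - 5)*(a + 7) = a^2 + 2*a - 35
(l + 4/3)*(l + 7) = l^2 + 25*l/3 + 28/3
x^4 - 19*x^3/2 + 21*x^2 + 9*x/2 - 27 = (x - 6)*(x - 3)*(x - 3/2)*(x + 1)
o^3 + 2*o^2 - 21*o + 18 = (o - 3)*(o - 1)*(o + 6)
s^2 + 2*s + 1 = (s + 1)^2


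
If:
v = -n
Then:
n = -v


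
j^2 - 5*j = j*(j - 5)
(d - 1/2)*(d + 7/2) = d^2 + 3*d - 7/4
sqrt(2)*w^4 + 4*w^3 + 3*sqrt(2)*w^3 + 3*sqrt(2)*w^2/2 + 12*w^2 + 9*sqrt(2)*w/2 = w*(w + 3)*(w + 3*sqrt(2)/2)*(sqrt(2)*w + 1)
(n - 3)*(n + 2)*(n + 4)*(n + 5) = n^4 + 8*n^3 + 5*n^2 - 74*n - 120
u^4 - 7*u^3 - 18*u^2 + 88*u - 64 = (u - 8)*(u - 2)*(u - 1)*(u + 4)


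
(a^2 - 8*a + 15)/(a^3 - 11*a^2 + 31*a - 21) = (a - 5)/(a^2 - 8*a + 7)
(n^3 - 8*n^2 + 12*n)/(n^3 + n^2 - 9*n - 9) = n*(n^2 - 8*n + 12)/(n^3 + n^2 - 9*n - 9)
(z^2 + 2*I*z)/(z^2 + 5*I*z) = (z + 2*I)/(z + 5*I)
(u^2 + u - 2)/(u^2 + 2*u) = (u - 1)/u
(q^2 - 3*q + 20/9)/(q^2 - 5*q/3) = (q - 4/3)/q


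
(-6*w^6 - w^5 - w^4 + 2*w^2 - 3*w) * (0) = 0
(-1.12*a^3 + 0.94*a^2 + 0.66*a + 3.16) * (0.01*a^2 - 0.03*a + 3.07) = -0.0112*a^5 + 0.043*a^4 - 3.46*a^3 + 2.8976*a^2 + 1.9314*a + 9.7012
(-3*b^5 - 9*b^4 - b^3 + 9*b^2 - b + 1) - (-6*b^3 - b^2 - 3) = -3*b^5 - 9*b^4 + 5*b^3 + 10*b^2 - b + 4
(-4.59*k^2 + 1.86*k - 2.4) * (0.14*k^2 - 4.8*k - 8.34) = -0.6426*k^4 + 22.2924*k^3 + 29.0166*k^2 - 3.9924*k + 20.016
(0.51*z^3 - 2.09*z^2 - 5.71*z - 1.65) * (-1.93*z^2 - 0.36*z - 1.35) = -0.9843*z^5 + 3.8501*z^4 + 11.0842*z^3 + 8.0616*z^2 + 8.3025*z + 2.2275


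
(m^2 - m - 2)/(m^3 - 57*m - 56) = (m - 2)/(m^2 - m - 56)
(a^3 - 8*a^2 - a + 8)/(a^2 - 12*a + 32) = (a^2 - 1)/(a - 4)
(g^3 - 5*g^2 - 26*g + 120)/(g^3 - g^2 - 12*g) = (g^2 - g - 30)/(g*(g + 3))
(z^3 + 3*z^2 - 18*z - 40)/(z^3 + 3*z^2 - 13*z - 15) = (z^2 - 2*z - 8)/(z^2 - 2*z - 3)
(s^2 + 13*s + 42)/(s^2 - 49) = (s + 6)/(s - 7)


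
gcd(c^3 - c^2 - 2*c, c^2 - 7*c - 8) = c + 1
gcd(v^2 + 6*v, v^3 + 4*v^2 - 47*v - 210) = v + 6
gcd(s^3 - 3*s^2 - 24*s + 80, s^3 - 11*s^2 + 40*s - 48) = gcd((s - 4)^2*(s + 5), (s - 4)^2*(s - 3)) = s^2 - 8*s + 16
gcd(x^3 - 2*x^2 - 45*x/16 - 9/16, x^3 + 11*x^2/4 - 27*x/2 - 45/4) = x^2 - 9*x/4 - 9/4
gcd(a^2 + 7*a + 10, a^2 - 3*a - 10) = a + 2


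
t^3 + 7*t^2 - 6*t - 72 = (t - 3)*(t + 4)*(t + 6)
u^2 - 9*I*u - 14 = (u - 7*I)*(u - 2*I)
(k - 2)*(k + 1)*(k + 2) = k^3 + k^2 - 4*k - 4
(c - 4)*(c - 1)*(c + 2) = c^3 - 3*c^2 - 6*c + 8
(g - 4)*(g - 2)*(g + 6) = g^3 - 28*g + 48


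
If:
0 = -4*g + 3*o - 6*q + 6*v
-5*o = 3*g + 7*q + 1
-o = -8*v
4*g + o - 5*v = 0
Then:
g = 3/305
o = -32/305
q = -22/305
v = -4/305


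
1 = 1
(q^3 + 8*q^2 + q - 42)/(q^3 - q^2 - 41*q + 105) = (q^2 + q - 6)/(q^2 - 8*q + 15)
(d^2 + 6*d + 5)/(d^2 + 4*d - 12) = (d^2 + 6*d + 5)/(d^2 + 4*d - 12)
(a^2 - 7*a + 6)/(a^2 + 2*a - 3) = (a - 6)/(a + 3)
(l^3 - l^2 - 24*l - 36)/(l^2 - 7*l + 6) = (l^2 + 5*l + 6)/(l - 1)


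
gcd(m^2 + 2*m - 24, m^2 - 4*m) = m - 4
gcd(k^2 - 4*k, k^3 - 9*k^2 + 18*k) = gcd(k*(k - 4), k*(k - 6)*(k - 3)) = k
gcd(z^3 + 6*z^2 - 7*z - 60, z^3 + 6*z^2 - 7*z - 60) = z^3 + 6*z^2 - 7*z - 60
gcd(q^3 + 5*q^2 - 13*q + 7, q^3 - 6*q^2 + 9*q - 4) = q^2 - 2*q + 1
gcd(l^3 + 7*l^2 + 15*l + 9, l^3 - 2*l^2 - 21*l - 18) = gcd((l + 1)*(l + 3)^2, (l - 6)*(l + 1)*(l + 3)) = l^2 + 4*l + 3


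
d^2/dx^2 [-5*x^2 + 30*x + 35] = -10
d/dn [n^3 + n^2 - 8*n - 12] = 3*n^2 + 2*n - 8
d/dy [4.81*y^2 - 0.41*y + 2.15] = 9.62*y - 0.41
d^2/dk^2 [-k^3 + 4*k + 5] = -6*k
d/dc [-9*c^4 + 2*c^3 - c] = -36*c^3 + 6*c^2 - 1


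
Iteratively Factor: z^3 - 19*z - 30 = (z + 2)*(z^2 - 2*z - 15) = (z + 2)*(z + 3)*(z - 5)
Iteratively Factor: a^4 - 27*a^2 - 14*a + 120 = (a + 3)*(a^3 - 3*a^2 - 18*a + 40) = (a + 3)*(a + 4)*(a^2 - 7*a + 10) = (a - 2)*(a + 3)*(a + 4)*(a - 5)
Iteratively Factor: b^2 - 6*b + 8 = (b - 4)*(b - 2)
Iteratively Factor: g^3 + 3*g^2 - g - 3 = (g + 1)*(g^2 + 2*g - 3) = (g + 1)*(g + 3)*(g - 1)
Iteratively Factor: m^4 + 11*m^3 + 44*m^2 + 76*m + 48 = (m + 4)*(m^3 + 7*m^2 + 16*m + 12) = (m + 2)*(m + 4)*(m^2 + 5*m + 6) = (m + 2)*(m + 3)*(m + 4)*(m + 2)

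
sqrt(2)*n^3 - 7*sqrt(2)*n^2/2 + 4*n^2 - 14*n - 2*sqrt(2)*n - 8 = (n - 4)*(n + 2*sqrt(2))*(sqrt(2)*n + sqrt(2)/2)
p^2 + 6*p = p*(p + 6)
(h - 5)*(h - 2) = h^2 - 7*h + 10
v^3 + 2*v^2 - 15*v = v*(v - 3)*(v + 5)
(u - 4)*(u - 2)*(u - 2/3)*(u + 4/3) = u^4 - 16*u^3/3 + 28*u^2/9 + 32*u/3 - 64/9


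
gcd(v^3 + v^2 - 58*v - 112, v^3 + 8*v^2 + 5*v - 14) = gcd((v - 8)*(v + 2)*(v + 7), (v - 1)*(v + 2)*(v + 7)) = v^2 + 9*v + 14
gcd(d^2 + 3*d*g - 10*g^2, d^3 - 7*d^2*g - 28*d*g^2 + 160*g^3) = d + 5*g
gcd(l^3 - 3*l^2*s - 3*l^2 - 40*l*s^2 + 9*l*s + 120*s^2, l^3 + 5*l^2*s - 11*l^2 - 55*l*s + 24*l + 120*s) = l^2 + 5*l*s - 3*l - 15*s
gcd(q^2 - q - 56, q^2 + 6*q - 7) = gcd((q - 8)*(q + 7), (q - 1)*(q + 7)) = q + 7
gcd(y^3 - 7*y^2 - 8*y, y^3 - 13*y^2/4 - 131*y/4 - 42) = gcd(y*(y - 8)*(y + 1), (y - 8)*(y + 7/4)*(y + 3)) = y - 8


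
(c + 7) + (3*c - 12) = 4*c - 5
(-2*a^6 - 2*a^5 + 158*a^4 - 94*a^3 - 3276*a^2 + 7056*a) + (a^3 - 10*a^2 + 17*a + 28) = -2*a^6 - 2*a^5 + 158*a^4 - 93*a^3 - 3286*a^2 + 7073*a + 28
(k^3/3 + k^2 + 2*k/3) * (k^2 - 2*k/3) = k^5/3 + 7*k^4/9 - 4*k^2/9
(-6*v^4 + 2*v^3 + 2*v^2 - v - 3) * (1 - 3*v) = 18*v^5 - 12*v^4 - 4*v^3 + 5*v^2 + 8*v - 3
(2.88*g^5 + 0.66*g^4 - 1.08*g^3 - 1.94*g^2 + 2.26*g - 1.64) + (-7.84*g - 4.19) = 2.88*g^5 + 0.66*g^4 - 1.08*g^3 - 1.94*g^2 - 5.58*g - 5.83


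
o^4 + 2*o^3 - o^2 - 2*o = o*(o - 1)*(o + 1)*(o + 2)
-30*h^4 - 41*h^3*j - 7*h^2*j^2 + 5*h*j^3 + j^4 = (-3*h + j)*(h + j)*(2*h + j)*(5*h + j)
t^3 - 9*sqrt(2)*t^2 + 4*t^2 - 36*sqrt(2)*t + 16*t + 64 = (t + 4)*(t - 8*sqrt(2))*(t - sqrt(2))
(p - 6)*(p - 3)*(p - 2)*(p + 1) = p^4 - 10*p^3 + 25*p^2 - 36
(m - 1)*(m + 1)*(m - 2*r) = m^3 - 2*m^2*r - m + 2*r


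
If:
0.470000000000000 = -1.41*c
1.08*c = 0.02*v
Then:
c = -0.33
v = -18.00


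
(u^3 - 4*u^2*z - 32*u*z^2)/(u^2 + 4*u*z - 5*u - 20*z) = u*(u - 8*z)/(u - 5)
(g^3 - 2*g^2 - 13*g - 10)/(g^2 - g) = (g^3 - 2*g^2 - 13*g - 10)/(g*(g - 1))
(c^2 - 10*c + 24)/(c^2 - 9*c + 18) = (c - 4)/(c - 3)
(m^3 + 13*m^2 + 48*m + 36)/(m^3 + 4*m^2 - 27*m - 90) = (m^2 + 7*m + 6)/(m^2 - 2*m - 15)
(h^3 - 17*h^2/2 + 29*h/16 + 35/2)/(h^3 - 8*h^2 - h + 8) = (h^2 - h/2 - 35/16)/(h^2 - 1)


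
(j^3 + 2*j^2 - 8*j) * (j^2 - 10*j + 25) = j^5 - 8*j^4 - 3*j^3 + 130*j^2 - 200*j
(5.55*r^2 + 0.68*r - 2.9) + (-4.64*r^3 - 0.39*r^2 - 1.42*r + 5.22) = -4.64*r^3 + 5.16*r^2 - 0.74*r + 2.32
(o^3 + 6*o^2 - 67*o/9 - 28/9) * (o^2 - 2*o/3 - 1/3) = o^5 + 16*o^4/3 - 106*o^3/9 - 4*o^2/27 + 41*o/9 + 28/27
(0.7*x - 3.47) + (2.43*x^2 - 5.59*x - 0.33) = 2.43*x^2 - 4.89*x - 3.8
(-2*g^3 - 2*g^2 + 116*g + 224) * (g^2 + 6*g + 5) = -2*g^5 - 14*g^4 + 94*g^3 + 910*g^2 + 1924*g + 1120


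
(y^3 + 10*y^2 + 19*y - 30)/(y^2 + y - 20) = (y^2 + 5*y - 6)/(y - 4)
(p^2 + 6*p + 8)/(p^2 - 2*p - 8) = (p + 4)/(p - 4)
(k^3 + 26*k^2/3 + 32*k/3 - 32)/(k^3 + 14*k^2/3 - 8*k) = (k + 4)/k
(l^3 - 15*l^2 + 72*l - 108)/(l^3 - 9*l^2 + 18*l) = (l - 6)/l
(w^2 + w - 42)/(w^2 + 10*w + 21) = (w - 6)/(w + 3)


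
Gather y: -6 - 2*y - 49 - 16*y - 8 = -18*y - 63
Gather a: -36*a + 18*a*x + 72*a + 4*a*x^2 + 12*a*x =a*(4*x^2 + 30*x + 36)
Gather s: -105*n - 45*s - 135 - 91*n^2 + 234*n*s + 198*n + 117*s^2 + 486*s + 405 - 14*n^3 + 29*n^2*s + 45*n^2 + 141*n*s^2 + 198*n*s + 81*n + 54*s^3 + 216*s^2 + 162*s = -14*n^3 - 46*n^2 + 174*n + 54*s^3 + s^2*(141*n + 333) + s*(29*n^2 + 432*n + 603) + 270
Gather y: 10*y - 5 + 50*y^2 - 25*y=50*y^2 - 15*y - 5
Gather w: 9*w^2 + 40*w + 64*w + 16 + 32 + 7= 9*w^2 + 104*w + 55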